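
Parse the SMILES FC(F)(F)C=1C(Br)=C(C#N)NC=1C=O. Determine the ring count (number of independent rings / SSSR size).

1

In SMILES, each pair of matching ring-closure digits denotes one ring-closing bond; the number of such bonds equals the number of independent rings.
Ring-closure bonds here: 1.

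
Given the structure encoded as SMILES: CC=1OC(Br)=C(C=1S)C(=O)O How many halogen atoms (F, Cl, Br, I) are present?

Halogen atoms appear at heavy-atom position 5 (1×Br).
Other groups present: 1 carboxylic acid, 1 thiol.
Halogen count: 1.

1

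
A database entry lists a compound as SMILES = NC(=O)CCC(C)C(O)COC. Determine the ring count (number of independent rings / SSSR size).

In SMILES, each pair of matching ring-closure digits denotes one ring-closing bond; the number of such bonds equals the number of independent rings.
Ring-closure bonds here: 0.

0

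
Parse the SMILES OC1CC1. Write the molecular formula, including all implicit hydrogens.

C3H6O

Walk through each heavy atom and fill implicit hydrogens from standard valence (C 4, N 3, O 2, S 2, halogen 1):
  atom 1: O, bond orders sum to 1 (valence 2) → 1 H
  atom 2: C, bond orders sum to 3 (valence 4) → 1 H
  atom 3: C, bond orders sum to 2 (valence 4) → 2 H
  atom 4: C, bond orders sum to 2 (valence 4) → 2 H
Totals → C:3, H:6, O:1.
In Hill order: C3H6O.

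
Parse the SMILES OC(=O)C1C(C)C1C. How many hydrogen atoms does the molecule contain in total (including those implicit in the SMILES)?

Walk through each heavy atom and fill implicit hydrogens from standard valence (C 4, N 3, O 2, S 2, halogen 1):
  atom 1: O, bond orders sum to 1 (valence 2) → 1 H
  atom 2: C, bond orders sum to 4 (valence 4) → 0 H
  atom 3: O, bond orders sum to 2 (valence 2) → 0 H
  atom 4: C, bond orders sum to 3 (valence 4) → 1 H
  atom 5: C, bond orders sum to 3 (valence 4) → 1 H
  atom 6: C, bond orders sum to 1 (valence 4) → 3 H
  atom 7: C, bond orders sum to 3 (valence 4) → 1 H
  atom 8: C, bond orders sum to 1 (valence 4) → 3 H
Total hydrogens: 10.

10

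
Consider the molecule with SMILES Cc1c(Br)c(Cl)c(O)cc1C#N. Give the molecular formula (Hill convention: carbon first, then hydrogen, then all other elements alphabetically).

Walk through each heavy atom and fill implicit hydrogens from standard valence (C 4, N 3, O 2, S 2, halogen 1); for lowercase aromatic atoms, an aromatic c carries 1 H when it has two neighbours and 0 H with three, and aromatic n carries 0 H:
  atom 1: C, bond orders sum to 1 (valence 4) → 3 H
  atom 2: aromatic c, 3 neighbours → 0 H
  atom 3: aromatic c, 3 neighbours → 0 H
  atom 4: Br (halogen, monovalent) → 0 H
  atom 5: aromatic c, 3 neighbours → 0 H
  atom 6: Cl (halogen, monovalent) → 0 H
  atom 7: aromatic c, 3 neighbours → 0 H
  atom 8: O, bond orders sum to 1 (valence 2) → 1 H
  atom 9: aromatic c, 2 neighbours → 1 H
  atom 10: aromatic c, 3 neighbours → 0 H
  atom 11: C, bond orders sum to 4 (valence 4) → 0 H
  atom 12: N, bond orders sum to 3 (valence 3) → 0 H
Totals → C:8, H:5, Br:1, Cl:1, N:1, O:1.

C8H5BrClNO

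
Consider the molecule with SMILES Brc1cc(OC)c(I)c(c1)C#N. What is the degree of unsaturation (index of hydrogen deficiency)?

6

Molecular formula: C8H5BrINO.
DoU = (2C + 2 + N − H − X) / 2, where X is the halogen count and O/S are ignored.
    = (2·8 + 2 + 1 − 5 − 2) / 2 = 12 / 2 = 6.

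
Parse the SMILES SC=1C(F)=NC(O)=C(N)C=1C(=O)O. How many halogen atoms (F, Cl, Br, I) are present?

Halogen atoms appear at heavy-atom position 4 (1×F).
Other groups present: 1 carboxylic acid, 1 hydroxyl, 1 primary amine, 1 thiol.
Halogen count: 1.

1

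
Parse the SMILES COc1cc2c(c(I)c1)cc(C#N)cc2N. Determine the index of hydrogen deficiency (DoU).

9

Molecular formula: C12H9IN2O.
DoU = (2C + 2 + N − H − X) / 2, where X is the halogen count and O/S are ignored.
    = (2·12 + 2 + 2 − 9 − 1) / 2 = 18 / 2 = 9.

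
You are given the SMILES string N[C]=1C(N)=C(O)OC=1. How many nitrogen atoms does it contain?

Scan the SMILES for N atoms (remember two-letter symbols like Cl and Br are single atoms).
Nitrogen count: 2.

2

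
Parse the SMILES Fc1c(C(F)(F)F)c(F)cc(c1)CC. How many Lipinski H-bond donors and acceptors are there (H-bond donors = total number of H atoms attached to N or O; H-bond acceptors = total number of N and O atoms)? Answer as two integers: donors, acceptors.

Donors: find every N or O and count the H atoms it carries.
  (no N or O atoms present)
Lipinski HBD = 0.
Acceptors: N atoms = 0, O atoms = 0 → HBA = 0.

0, 0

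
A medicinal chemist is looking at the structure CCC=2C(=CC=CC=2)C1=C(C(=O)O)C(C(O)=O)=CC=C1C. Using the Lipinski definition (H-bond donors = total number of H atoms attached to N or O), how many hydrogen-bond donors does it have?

2

Donors: find every N or O and count the H atoms it carries.
  atom 12 (O): bond orders sum to 2 → 0 H
  atom 13 (O): bond orders sum to 1 → 1 H
  atom 16 (O): bond orders sum to 1 → 1 H
  atom 17 (O): bond orders sum to 2 → 0 H
Lipinski HBD = 2.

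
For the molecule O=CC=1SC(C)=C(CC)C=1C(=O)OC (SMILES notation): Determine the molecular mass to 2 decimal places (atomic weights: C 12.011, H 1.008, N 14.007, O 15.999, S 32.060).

First, the molecular formula is C10H12O3S (counting implicit H from valence).
  C: 10 × 12.011 = 120.110
  H: 12 × 1.008 = 12.096
  O: 3 × 15.999 = 47.997
  S: 1 × 32.060 = 32.060
Sum: 10×12.011 + 12×1.008 + 3×15.999 + 1×32.060 = 212.263 → 212.26 g/mol.

212.26 g/mol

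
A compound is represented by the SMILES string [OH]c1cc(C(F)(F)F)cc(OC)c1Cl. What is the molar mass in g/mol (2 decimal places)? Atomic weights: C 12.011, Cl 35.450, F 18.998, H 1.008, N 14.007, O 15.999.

226.58 g/mol

First, the molecular formula is C8H6ClF3O2 (counting implicit H from valence).
  C: 8 × 12.011 = 96.088
  Cl: 1 × 35.450 = 35.450
  F: 3 × 18.998 = 56.994
  H: 6 × 1.008 = 6.048
  O: 2 × 15.999 = 31.998
Sum: 8×12.011 + 1×35.450 + 3×18.998 + 6×1.008 + 2×15.999 = 226.578 → 226.58 g/mol.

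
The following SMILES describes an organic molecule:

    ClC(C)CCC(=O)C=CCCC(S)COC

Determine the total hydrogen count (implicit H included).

21

Walk through each heavy atom and fill implicit hydrogens from standard valence (C 4, N 3, O 2, S 2, halogen 1):
  atom 1: Cl (halogen, monovalent) → 0 H
  atom 2: C, bond orders sum to 3 (valence 4) → 1 H
  atom 3: C, bond orders sum to 1 (valence 4) → 3 H
  atom 4: C, bond orders sum to 2 (valence 4) → 2 H
  atom 5: C, bond orders sum to 2 (valence 4) → 2 H
  atom 6: C, bond orders sum to 4 (valence 4) → 0 H
  atom 7: O, bond orders sum to 2 (valence 2) → 0 H
  atom 8: C, bond orders sum to 3 (valence 4) → 1 H
  atom 9: C, bond orders sum to 3 (valence 4) → 1 H
  atom 10: C, bond orders sum to 2 (valence 4) → 2 H
  atom 11: C, bond orders sum to 2 (valence 4) → 2 H
  atom 12: C, bond orders sum to 3 (valence 4) → 1 H
  atom 13: S, bond orders sum to 1 (valence 2) → 1 H
  atom 14: C, bond orders sum to 2 (valence 4) → 2 H
  atom 15: O, bond orders sum to 2 (valence 2) → 0 H
  atom 16: C, bond orders sum to 1 (valence 4) → 3 H
Total hydrogens: 21.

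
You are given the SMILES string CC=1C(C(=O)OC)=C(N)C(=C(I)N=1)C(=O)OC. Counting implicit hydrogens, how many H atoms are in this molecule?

Walk through each heavy atom and fill implicit hydrogens from standard valence (C 4, N 3, O 2, S 2, halogen 1):
  atom 1: C, bond orders sum to 1 (valence 4) → 3 H
  atom 2: C, bond orders sum to 4 (valence 4) → 0 H
  atom 3: C, bond orders sum to 4 (valence 4) → 0 H
  atom 4: C, bond orders sum to 4 (valence 4) → 0 H
  atom 5: O, bond orders sum to 2 (valence 2) → 0 H
  atom 6: O, bond orders sum to 2 (valence 2) → 0 H
  atom 7: C, bond orders sum to 1 (valence 4) → 3 H
  atom 8: C, bond orders sum to 4 (valence 4) → 0 H
  atom 9: N, bond orders sum to 1 (valence 3) → 2 H
  atom 10: C, bond orders sum to 4 (valence 4) → 0 H
  atom 11: C, bond orders sum to 4 (valence 4) → 0 H
  atom 12: I (halogen, monovalent) → 0 H
  atom 13: N, bond orders sum to 3 (valence 3) → 0 H
  atom 14: C, bond orders sum to 4 (valence 4) → 0 H
  atom 15: O, bond orders sum to 2 (valence 2) → 0 H
  atom 16: O, bond orders sum to 2 (valence 2) → 0 H
  atom 17: C, bond orders sum to 1 (valence 4) → 3 H
Total hydrogens: 11.

11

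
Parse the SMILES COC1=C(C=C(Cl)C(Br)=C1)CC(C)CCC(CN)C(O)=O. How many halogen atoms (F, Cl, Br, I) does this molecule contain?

2

Halogen atoms appear at heavy-atom positions 7, 9 (1×Br, 1×Cl).
Other groups present: 1 carboxylic acid, 1 ether, 1 primary amine.
Halogen count: 2.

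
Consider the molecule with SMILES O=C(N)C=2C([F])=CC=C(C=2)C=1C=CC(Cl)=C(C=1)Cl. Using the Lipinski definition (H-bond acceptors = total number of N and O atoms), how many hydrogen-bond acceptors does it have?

N atoms: 1; O atoms: 1.
Lipinski HBA = 1 + 1 = 2.

2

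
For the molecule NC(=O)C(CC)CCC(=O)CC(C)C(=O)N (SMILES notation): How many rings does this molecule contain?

0

In SMILES, each pair of matching ring-closure digits denotes one ring-closing bond; the number of such bonds equals the number of independent rings.
Ring-closure bonds here: 0.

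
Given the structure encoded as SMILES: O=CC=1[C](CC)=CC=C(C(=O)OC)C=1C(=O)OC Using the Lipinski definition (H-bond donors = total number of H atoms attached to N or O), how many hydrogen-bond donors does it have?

0

Donors: find every N or O and count the H atoms it carries.
  atom 1 (O): bond orders sum to 2 → 0 H
  atom 11 (O): bond orders sum to 2 → 0 H
  atom 12 (O): bond orders sum to 2 → 0 H
  atom 16 (O): bond orders sum to 2 → 0 H
  atom 17 (O): bond orders sum to 2 → 0 H
Lipinski HBD = 0.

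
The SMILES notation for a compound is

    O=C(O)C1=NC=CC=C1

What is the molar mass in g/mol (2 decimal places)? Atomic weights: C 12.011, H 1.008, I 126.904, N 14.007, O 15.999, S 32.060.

First, the molecular formula is C6H5NO2 (counting implicit H from valence).
  C: 6 × 12.011 = 72.066
  H: 5 × 1.008 = 5.040
  N: 1 × 14.007 = 14.007
  O: 2 × 15.999 = 31.998
Sum: 6×12.011 + 5×1.008 + 1×14.007 + 2×15.999 = 123.111 → 123.11 g/mol.

123.11 g/mol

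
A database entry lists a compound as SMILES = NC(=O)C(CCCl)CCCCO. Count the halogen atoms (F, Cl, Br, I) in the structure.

Halogen atoms appear at heavy-atom position 7 (1×Cl).
Other groups present: 1 amide, 1 hydroxyl.
Halogen count: 1.

1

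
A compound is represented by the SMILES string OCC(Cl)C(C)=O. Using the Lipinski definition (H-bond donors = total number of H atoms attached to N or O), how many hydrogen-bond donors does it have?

Donors: find every N or O and count the H atoms it carries.
  atom 1 (O): bond orders sum to 1 → 1 H
  atom 7 (O): bond orders sum to 2 → 0 H
Lipinski HBD = 1.

1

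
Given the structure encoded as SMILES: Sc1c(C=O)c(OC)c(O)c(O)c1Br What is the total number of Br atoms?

1

Scan the SMILES for Br atoms (remember two-letter symbols like Cl and Br are single atoms).
Bromine count: 1.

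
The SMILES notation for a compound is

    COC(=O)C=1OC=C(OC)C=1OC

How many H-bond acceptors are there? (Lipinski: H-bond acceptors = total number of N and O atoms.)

N atoms: 0; O atoms: 5.
Lipinski HBA = 0 + 5 = 5.

5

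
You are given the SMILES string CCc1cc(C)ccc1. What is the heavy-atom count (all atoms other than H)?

9

Every atom symbol written in the SMILES (organic subset) is one heavy atom; implicit H are not written.
Heavy atoms by element → C:9.
Total: 9.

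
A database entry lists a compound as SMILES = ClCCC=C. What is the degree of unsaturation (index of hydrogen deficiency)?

1

Degree of unsaturation = (number of rings) + (number of π bonds).
Ring closures in the SMILES: 0.
π bonds: 1 double bond (each 1 DoU) → 1 DoU from unsaturation.
Total DoU = 0 + 1 = 1.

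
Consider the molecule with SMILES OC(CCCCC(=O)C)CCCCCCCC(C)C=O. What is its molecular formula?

Walk through each heavy atom and fill implicit hydrogens from standard valence (C 4, N 3, O 2, S 2, halogen 1):
  atom 1: O, bond orders sum to 1 (valence 2) → 1 H
  atom 2: C, bond orders sum to 3 (valence 4) → 1 H
  atom 3: C, bond orders sum to 2 (valence 4) → 2 H
  atom 4: C, bond orders sum to 2 (valence 4) → 2 H
  atom 5: C, bond orders sum to 2 (valence 4) → 2 H
  atom 6: C, bond orders sum to 2 (valence 4) → 2 H
  atom 7: C, bond orders sum to 4 (valence 4) → 0 H
  atom 8: O, bond orders sum to 2 (valence 2) → 0 H
  atom 9: C, bond orders sum to 1 (valence 4) → 3 H
  atom 10: C, bond orders sum to 2 (valence 4) → 2 H
  atom 11: C, bond orders sum to 2 (valence 4) → 2 H
  atom 12: C, bond orders sum to 2 (valence 4) → 2 H
  atom 13: C, bond orders sum to 2 (valence 4) → 2 H
  atom 14: C, bond orders sum to 2 (valence 4) → 2 H
  atom 15: C, bond orders sum to 2 (valence 4) → 2 H
  atom 16: C, bond orders sum to 2 (valence 4) → 2 H
  atom 17: C, bond orders sum to 3 (valence 4) → 1 H
  atom 18: C, bond orders sum to 1 (valence 4) → 3 H
  atom 19: C, bond orders sum to 3 (valence 4) → 1 H
  atom 20: O, bond orders sum to 2 (valence 2) → 0 H
Totals → C:17, H:32, O:3.
In Hill order: C17H32O3.

C17H32O3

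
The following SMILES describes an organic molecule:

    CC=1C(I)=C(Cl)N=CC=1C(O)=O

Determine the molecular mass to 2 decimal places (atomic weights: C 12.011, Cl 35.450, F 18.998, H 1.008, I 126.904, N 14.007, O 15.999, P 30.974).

297.48 g/mol

First, the molecular formula is C7H5ClINO2 (counting implicit H from valence).
  C: 7 × 12.011 = 84.077
  Cl: 1 × 35.450 = 35.450
  H: 5 × 1.008 = 5.040
  I: 1 × 126.904 = 126.904
  N: 1 × 14.007 = 14.007
  O: 2 × 15.999 = 31.998
Sum: 7×12.011 + 1×35.450 + 5×1.008 + 1×126.904 + 1×14.007 + 2×15.999 = 297.476 → 297.48 g/mol.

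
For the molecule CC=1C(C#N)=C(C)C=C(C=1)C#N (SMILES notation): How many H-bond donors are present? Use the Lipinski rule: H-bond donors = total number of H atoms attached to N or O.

Donors: find every N or O and count the H atoms it carries.
  atom 5 (N): bond orders sum to 3 → 0 H
  atom 12 (N): bond orders sum to 3 → 0 H
Lipinski HBD = 0.

0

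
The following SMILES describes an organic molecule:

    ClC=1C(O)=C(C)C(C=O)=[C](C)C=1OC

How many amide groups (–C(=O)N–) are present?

0

Scan the SMILES for the amide motif — none present.
Groups that are present: 1 aldehyde, 1 ether, 1 hydroxyl.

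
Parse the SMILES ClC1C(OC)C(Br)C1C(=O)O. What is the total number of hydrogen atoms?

8

Walk through each heavy atom and fill implicit hydrogens from standard valence (C 4, N 3, O 2, S 2, halogen 1):
  atom 1: Cl (halogen, monovalent) → 0 H
  atom 2: C, bond orders sum to 3 (valence 4) → 1 H
  atom 3: C, bond orders sum to 3 (valence 4) → 1 H
  atom 4: O, bond orders sum to 2 (valence 2) → 0 H
  atom 5: C, bond orders sum to 1 (valence 4) → 3 H
  atom 6: C, bond orders sum to 3 (valence 4) → 1 H
  atom 7: Br (halogen, monovalent) → 0 H
  atom 8: C, bond orders sum to 3 (valence 4) → 1 H
  atom 9: C, bond orders sum to 4 (valence 4) → 0 H
  atom 10: O, bond orders sum to 2 (valence 2) → 0 H
  atom 11: O, bond orders sum to 1 (valence 2) → 1 H
Total hydrogens: 8.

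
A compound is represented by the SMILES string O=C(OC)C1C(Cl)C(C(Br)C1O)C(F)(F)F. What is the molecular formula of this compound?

Walk through each heavy atom and fill implicit hydrogens from standard valence (C 4, N 3, O 2, S 2, halogen 1):
  atom 1: O, bond orders sum to 2 (valence 2) → 0 H
  atom 2: C, bond orders sum to 4 (valence 4) → 0 H
  atom 3: O, bond orders sum to 2 (valence 2) → 0 H
  atom 4: C, bond orders sum to 1 (valence 4) → 3 H
  atom 5: C, bond orders sum to 3 (valence 4) → 1 H
  atom 6: C, bond orders sum to 3 (valence 4) → 1 H
  atom 7: Cl (halogen, monovalent) → 0 H
  atom 8: C, bond orders sum to 3 (valence 4) → 1 H
  atom 9: C, bond orders sum to 3 (valence 4) → 1 H
  atom 10: Br (halogen, monovalent) → 0 H
  atom 11: C, bond orders sum to 3 (valence 4) → 1 H
  atom 12: O, bond orders sum to 1 (valence 2) → 1 H
  atom 13: C, bond orders sum to 4 (valence 4) → 0 H
  atom 14: F (halogen, monovalent) → 0 H
  atom 15: F (halogen, monovalent) → 0 H
  atom 16: F (halogen, monovalent) → 0 H
Totals → C:8, H:9, Br:1, Cl:1, F:3, O:3.

C8H9BrClF3O3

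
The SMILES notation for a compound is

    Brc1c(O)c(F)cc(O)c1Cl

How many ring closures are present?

In SMILES, each pair of matching ring-closure digits denotes one ring-closing bond; the number of such bonds equals the number of independent rings.
Ring-closure bonds here: 1.

1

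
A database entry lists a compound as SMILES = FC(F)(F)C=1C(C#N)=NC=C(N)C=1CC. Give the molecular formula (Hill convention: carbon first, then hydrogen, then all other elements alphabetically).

C9H8F3N3

Walk through each heavy atom and fill implicit hydrogens from standard valence (C 4, N 3, O 2, S 2, halogen 1):
  atom 1: F (halogen, monovalent) → 0 H
  atom 2: C, bond orders sum to 4 (valence 4) → 0 H
  atom 3: F (halogen, monovalent) → 0 H
  atom 4: F (halogen, monovalent) → 0 H
  atom 5: C, bond orders sum to 4 (valence 4) → 0 H
  atom 6: C, bond orders sum to 4 (valence 4) → 0 H
  atom 7: C, bond orders sum to 4 (valence 4) → 0 H
  atom 8: N, bond orders sum to 3 (valence 3) → 0 H
  atom 9: N, bond orders sum to 3 (valence 3) → 0 H
  atom 10: C, bond orders sum to 3 (valence 4) → 1 H
  atom 11: C, bond orders sum to 4 (valence 4) → 0 H
  atom 12: N, bond orders sum to 1 (valence 3) → 2 H
  atom 13: C, bond orders sum to 4 (valence 4) → 0 H
  atom 14: C, bond orders sum to 2 (valence 4) → 2 H
  atom 15: C, bond orders sum to 1 (valence 4) → 3 H
Totals → C:9, H:8, F:3, N:3.
In Hill order: C9H8F3N3.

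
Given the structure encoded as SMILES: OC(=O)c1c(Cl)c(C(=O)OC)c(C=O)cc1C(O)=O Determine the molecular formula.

C11H7ClO7

Walk through each heavy atom and fill implicit hydrogens from standard valence (C 4, N 3, O 2, S 2, halogen 1); for lowercase aromatic atoms, an aromatic c carries 1 H when it has two neighbours and 0 H with three, and aromatic n carries 0 H:
  atom 1: O, bond orders sum to 1 (valence 2) → 1 H
  atom 2: C, bond orders sum to 4 (valence 4) → 0 H
  atom 3: O, bond orders sum to 2 (valence 2) → 0 H
  atom 4: aromatic c, 3 neighbours → 0 H
  atom 5: aromatic c, 3 neighbours → 0 H
  atom 6: Cl (halogen, monovalent) → 0 H
  atom 7: aromatic c, 3 neighbours → 0 H
  atom 8: C, bond orders sum to 4 (valence 4) → 0 H
  atom 9: O, bond orders sum to 2 (valence 2) → 0 H
  atom 10: O, bond orders sum to 2 (valence 2) → 0 H
  atom 11: C, bond orders sum to 1 (valence 4) → 3 H
  atom 12: aromatic c, 3 neighbours → 0 H
  atom 13: C, bond orders sum to 3 (valence 4) → 1 H
  atom 14: O, bond orders sum to 2 (valence 2) → 0 H
  atom 15: aromatic c, 2 neighbours → 1 H
  atom 16: aromatic c, 3 neighbours → 0 H
  atom 17: C, bond orders sum to 4 (valence 4) → 0 H
  atom 18: O, bond orders sum to 1 (valence 2) → 1 H
  atom 19: O, bond orders sum to 2 (valence 2) → 0 H
Totals → C:11, H:7, Cl:1, O:7.
In Hill order: C11H7ClO7.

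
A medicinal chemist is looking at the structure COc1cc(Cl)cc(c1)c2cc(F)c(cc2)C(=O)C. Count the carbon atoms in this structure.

15

Count every carbon token in the SMILES (each C, including those in ring-closure positions and inside branches).
Carbon count: 15.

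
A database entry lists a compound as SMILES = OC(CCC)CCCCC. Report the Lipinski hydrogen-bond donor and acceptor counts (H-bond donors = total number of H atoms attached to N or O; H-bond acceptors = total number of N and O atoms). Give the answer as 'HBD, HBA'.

1, 1

Donors: find every N or O and count the H atoms it carries.
  atom 1 (O): bond orders sum to 1 → 1 H
Lipinski HBD = 1.
Acceptors: N atoms = 0, O atoms = 1 → HBA = 1.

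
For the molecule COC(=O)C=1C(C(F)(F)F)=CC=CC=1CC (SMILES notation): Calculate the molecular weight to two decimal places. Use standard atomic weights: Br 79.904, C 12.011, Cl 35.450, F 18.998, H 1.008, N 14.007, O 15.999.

First, the molecular formula is C11H11F3O2 (counting implicit H from valence).
  C: 11 × 12.011 = 132.121
  F: 3 × 18.998 = 56.994
  H: 11 × 1.008 = 11.088
  O: 2 × 15.999 = 31.998
Sum: 11×12.011 + 3×18.998 + 11×1.008 + 2×15.999 = 232.201 → 232.20 g/mol.

232.20 g/mol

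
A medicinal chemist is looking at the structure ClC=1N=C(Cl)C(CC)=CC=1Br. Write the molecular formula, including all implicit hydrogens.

C7H6BrCl2N

Walk through each heavy atom and fill implicit hydrogens from standard valence (C 4, N 3, O 2, S 2, halogen 1):
  atom 1: Cl (halogen, monovalent) → 0 H
  atom 2: C, bond orders sum to 4 (valence 4) → 0 H
  atom 3: N, bond orders sum to 3 (valence 3) → 0 H
  atom 4: C, bond orders sum to 4 (valence 4) → 0 H
  atom 5: Cl (halogen, monovalent) → 0 H
  atom 6: C, bond orders sum to 4 (valence 4) → 0 H
  atom 7: C, bond orders sum to 2 (valence 4) → 2 H
  atom 8: C, bond orders sum to 1 (valence 4) → 3 H
  atom 9: C, bond orders sum to 3 (valence 4) → 1 H
  atom 10: C, bond orders sum to 4 (valence 4) → 0 H
  atom 11: Br (halogen, monovalent) → 0 H
Totals → C:7, H:6, Br:1, Cl:2, N:1.
In Hill order: C7H6BrCl2N.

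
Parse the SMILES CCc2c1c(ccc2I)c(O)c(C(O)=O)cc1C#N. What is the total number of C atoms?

14

Count every carbon token in the SMILES (each C, including those in ring-closure positions and inside branches).
Carbon count: 14.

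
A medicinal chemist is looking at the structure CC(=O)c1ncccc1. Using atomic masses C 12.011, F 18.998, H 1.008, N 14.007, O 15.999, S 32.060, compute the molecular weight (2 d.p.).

121.14 g/mol

First, the molecular formula is C7H7NO (counting implicit H from valence).
  C: 7 × 12.011 = 84.077
  H: 7 × 1.008 = 7.056
  N: 1 × 14.007 = 14.007
  O: 1 × 15.999 = 15.999
Sum: 7×12.011 + 7×1.008 + 1×14.007 + 1×15.999 = 121.139 → 121.14 g/mol.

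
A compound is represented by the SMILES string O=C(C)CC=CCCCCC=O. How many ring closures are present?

0

In SMILES, each pair of matching ring-closure digits denotes one ring-closing bond; the number of such bonds equals the number of independent rings.
Ring-closure bonds here: 0.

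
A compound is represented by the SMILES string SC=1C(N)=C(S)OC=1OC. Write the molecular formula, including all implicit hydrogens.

C5H7NO2S2

Walk through each heavy atom and fill implicit hydrogens from standard valence (C 4, N 3, O 2, S 2, halogen 1):
  atom 1: S, bond orders sum to 1 (valence 2) → 1 H
  atom 2: C, bond orders sum to 4 (valence 4) → 0 H
  atom 3: C, bond orders sum to 4 (valence 4) → 0 H
  atom 4: N, bond orders sum to 1 (valence 3) → 2 H
  atom 5: C, bond orders sum to 4 (valence 4) → 0 H
  atom 6: S, bond orders sum to 1 (valence 2) → 1 H
  atom 7: O, bond orders sum to 2 (valence 2) → 0 H
  atom 8: C, bond orders sum to 4 (valence 4) → 0 H
  atom 9: O, bond orders sum to 2 (valence 2) → 0 H
  atom 10: C, bond orders sum to 1 (valence 4) → 3 H
Totals → C:5, H:7, N:1, O:2, S:2.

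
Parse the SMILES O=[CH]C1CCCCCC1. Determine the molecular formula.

Walk through each heavy atom and fill implicit hydrogens from standard valence (C 4, N 3, O 2, S 2, halogen 1):
  atom 1: O, bond orders sum to 2 (valence 2) → 0 H
  atom 2: C with explicit H count 1
  atom 3: C, bond orders sum to 3 (valence 4) → 1 H
  atom 4: C, bond orders sum to 2 (valence 4) → 2 H
  atom 5: C, bond orders sum to 2 (valence 4) → 2 H
  atom 6: C, bond orders sum to 2 (valence 4) → 2 H
  atom 7: C, bond orders sum to 2 (valence 4) → 2 H
  atom 8: C, bond orders sum to 2 (valence 4) → 2 H
  atom 9: C, bond orders sum to 2 (valence 4) → 2 H
Totals → C:8, H:14, O:1.

C8H14O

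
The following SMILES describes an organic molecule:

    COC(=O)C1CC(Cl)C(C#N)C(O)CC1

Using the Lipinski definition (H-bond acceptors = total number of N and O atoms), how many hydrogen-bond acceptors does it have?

N atoms: 1; O atoms: 3.
Lipinski HBA = 1 + 3 = 4.

4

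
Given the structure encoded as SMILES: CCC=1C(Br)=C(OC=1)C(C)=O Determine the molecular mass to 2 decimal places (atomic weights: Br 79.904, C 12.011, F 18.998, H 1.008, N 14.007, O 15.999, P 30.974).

First, the molecular formula is C8H9BrO2 (counting implicit H from valence).
  Br: 1 × 79.904 = 79.904
  C: 8 × 12.011 = 96.088
  H: 9 × 1.008 = 9.072
  O: 2 × 15.999 = 31.998
Sum: 1×79.904 + 8×12.011 + 9×1.008 + 2×15.999 = 217.062 → 217.06 g/mol.

217.06 g/mol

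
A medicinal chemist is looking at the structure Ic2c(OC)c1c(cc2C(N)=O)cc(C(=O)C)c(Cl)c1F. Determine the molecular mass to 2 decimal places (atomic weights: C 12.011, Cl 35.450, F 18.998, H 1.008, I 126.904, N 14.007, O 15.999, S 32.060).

421.59 g/mol

First, the molecular formula is C14H10ClFINO3 (counting implicit H from valence).
  C: 14 × 12.011 = 168.154
  Cl: 1 × 35.450 = 35.450
  F: 1 × 18.998 = 18.998
  H: 10 × 1.008 = 10.080
  I: 1 × 126.904 = 126.904
  N: 1 × 14.007 = 14.007
  O: 3 × 15.999 = 47.997
Sum: 14×12.011 + 1×35.450 + 1×18.998 + 10×1.008 + 1×126.904 + 1×14.007 + 3×15.999 = 421.590 → 421.59 g/mol.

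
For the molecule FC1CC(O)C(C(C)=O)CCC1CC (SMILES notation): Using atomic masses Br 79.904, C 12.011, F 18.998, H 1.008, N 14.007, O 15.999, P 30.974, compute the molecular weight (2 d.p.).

First, the molecular formula is C11H19FO2 (counting implicit H from valence).
  C: 11 × 12.011 = 132.121
  F: 1 × 18.998 = 18.998
  H: 19 × 1.008 = 19.152
  O: 2 × 15.999 = 31.998
Sum: 11×12.011 + 1×18.998 + 19×1.008 + 2×15.999 = 202.269 → 202.27 g/mol.

202.27 g/mol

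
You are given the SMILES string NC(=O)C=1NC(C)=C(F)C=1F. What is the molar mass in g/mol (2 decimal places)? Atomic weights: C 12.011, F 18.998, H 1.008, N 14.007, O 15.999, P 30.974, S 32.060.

First, the molecular formula is C6H6F2N2O (counting implicit H from valence).
  C: 6 × 12.011 = 72.066
  F: 2 × 18.998 = 37.996
  H: 6 × 1.008 = 6.048
  N: 2 × 14.007 = 28.014
  O: 1 × 15.999 = 15.999
Sum: 6×12.011 + 2×18.998 + 6×1.008 + 2×14.007 + 1×15.999 = 160.123 → 160.12 g/mol.

160.12 g/mol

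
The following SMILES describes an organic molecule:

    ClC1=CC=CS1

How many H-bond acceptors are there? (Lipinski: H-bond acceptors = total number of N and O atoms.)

N atoms: 0; O atoms: 0.
Lipinski HBA = 0 + 0 = 0.

0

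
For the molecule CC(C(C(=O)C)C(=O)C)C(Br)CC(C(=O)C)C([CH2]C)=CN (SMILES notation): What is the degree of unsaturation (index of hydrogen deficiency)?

4

Molecular formula: C16H26BrNO3.
DoU = (2C + 2 + N − H − X) / 2, where X is the halogen count and O/S are ignored.
    = (2·16 + 2 + 1 − 26 − 1) / 2 = 8 / 2 = 4.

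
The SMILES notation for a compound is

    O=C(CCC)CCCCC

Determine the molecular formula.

Walk through each heavy atom and fill implicit hydrogens from standard valence (C 4, N 3, O 2, S 2, halogen 1):
  atom 1: O, bond orders sum to 2 (valence 2) → 0 H
  atom 2: C, bond orders sum to 4 (valence 4) → 0 H
  atom 3: C, bond orders sum to 2 (valence 4) → 2 H
  atom 4: C, bond orders sum to 2 (valence 4) → 2 H
  atom 5: C, bond orders sum to 1 (valence 4) → 3 H
  atom 6: C, bond orders sum to 2 (valence 4) → 2 H
  atom 7: C, bond orders sum to 2 (valence 4) → 2 H
  atom 8: C, bond orders sum to 2 (valence 4) → 2 H
  atom 9: C, bond orders sum to 2 (valence 4) → 2 H
  atom 10: C, bond orders sum to 1 (valence 4) → 3 H
Totals → C:9, H:18, O:1.

C9H18O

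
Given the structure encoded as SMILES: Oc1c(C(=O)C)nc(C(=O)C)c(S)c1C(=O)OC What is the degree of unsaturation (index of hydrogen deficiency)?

7

Molecular formula: C11H11NO5S.
DoU = (2C + 2 + N − H − X) / 2, where X is the halogen count and O/S are ignored.
    = (2·11 + 2 + 1 − 11 − 0) / 2 = 14 / 2 = 7.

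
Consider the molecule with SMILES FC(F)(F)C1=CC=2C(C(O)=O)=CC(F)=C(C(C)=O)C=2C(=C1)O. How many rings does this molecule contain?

In SMILES, each pair of matching ring-closure digits denotes one ring-closing bond; the number of such bonds equals the number of independent rings.
Ring-closure bonds here: 2.

2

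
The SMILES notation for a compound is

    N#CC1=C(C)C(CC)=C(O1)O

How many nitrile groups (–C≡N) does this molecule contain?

1

The nitrile motif appears at heavy-atom position 2 in the SMILES.
Other groups present: 1 hydroxyl.
Nitrile count: 1.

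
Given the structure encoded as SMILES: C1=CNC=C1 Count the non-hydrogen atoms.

5

Every atom symbol written in the SMILES (organic subset) is one heavy atom; implicit H are not written.
Heavy atoms by element → C:4, N:1.
Total: 5.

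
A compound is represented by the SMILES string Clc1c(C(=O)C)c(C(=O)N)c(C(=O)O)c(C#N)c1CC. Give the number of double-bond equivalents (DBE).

Molecular formula: C13H11ClN2O4.
DoU = (2C + 2 + N − H − X) / 2, where X is the halogen count and O/S are ignored.
    = (2·13 + 2 + 2 − 11 − 1) / 2 = 18 / 2 = 9.

9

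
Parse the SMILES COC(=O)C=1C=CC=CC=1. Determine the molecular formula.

Walk through each heavy atom and fill implicit hydrogens from standard valence (C 4, N 3, O 2, S 2, halogen 1):
  atom 1: C, bond orders sum to 1 (valence 4) → 3 H
  atom 2: O, bond orders sum to 2 (valence 2) → 0 H
  atom 3: C, bond orders sum to 4 (valence 4) → 0 H
  atom 4: O, bond orders sum to 2 (valence 2) → 0 H
  atom 5: C, bond orders sum to 4 (valence 4) → 0 H
  atom 6: C, bond orders sum to 3 (valence 4) → 1 H
  atom 7: C, bond orders sum to 3 (valence 4) → 1 H
  atom 8: C, bond orders sum to 3 (valence 4) → 1 H
  atom 9: C, bond orders sum to 3 (valence 4) → 1 H
  atom 10: C, bond orders sum to 3 (valence 4) → 1 H
Totals → C:8, H:8, O:2.

C8H8O2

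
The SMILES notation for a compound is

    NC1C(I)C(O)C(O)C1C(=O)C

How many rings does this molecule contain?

In SMILES, each pair of matching ring-closure digits denotes one ring-closing bond; the number of such bonds equals the number of independent rings.
Ring-closure bonds here: 1.

1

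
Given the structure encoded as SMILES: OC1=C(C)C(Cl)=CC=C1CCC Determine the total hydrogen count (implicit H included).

Walk through each heavy atom and fill implicit hydrogens from standard valence (C 4, N 3, O 2, S 2, halogen 1):
  atom 1: O, bond orders sum to 1 (valence 2) → 1 H
  atom 2: C, bond orders sum to 4 (valence 4) → 0 H
  atom 3: C, bond orders sum to 4 (valence 4) → 0 H
  atom 4: C, bond orders sum to 1 (valence 4) → 3 H
  atom 5: C, bond orders sum to 4 (valence 4) → 0 H
  atom 6: Cl (halogen, monovalent) → 0 H
  atom 7: C, bond orders sum to 3 (valence 4) → 1 H
  atom 8: C, bond orders sum to 3 (valence 4) → 1 H
  atom 9: C, bond orders sum to 4 (valence 4) → 0 H
  atom 10: C, bond orders sum to 2 (valence 4) → 2 H
  atom 11: C, bond orders sum to 2 (valence 4) → 2 H
  atom 12: C, bond orders sum to 1 (valence 4) → 3 H
Total hydrogens: 13.

13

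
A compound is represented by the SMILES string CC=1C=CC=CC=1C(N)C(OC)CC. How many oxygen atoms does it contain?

Scan the SMILES for O atoms (remember two-letter symbols like Cl and Br are single atoms).
Oxygen count: 1.

1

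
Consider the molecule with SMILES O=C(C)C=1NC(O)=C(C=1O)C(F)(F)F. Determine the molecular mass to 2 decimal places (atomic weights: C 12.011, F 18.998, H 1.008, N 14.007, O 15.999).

209.12 g/mol

First, the molecular formula is C7H6F3NO3 (counting implicit H from valence).
  C: 7 × 12.011 = 84.077
  F: 3 × 18.998 = 56.994
  H: 6 × 1.008 = 6.048
  N: 1 × 14.007 = 14.007
  O: 3 × 15.999 = 47.997
Sum: 7×12.011 + 3×18.998 + 6×1.008 + 1×14.007 + 3×15.999 = 209.123 → 209.12 g/mol.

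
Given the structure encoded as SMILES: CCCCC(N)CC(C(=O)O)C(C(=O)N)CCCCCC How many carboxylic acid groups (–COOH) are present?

The carboxylic acid motif appears at heavy-atom position 9 in the SMILES.
Other groups present: 1 amide, 1 primary amine.
Carboxylic acid count: 1.

1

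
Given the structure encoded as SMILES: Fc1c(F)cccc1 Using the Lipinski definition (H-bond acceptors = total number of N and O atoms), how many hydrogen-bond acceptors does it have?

0

N atoms: 0; O atoms: 0.
Lipinski HBA = 0 + 0 = 0.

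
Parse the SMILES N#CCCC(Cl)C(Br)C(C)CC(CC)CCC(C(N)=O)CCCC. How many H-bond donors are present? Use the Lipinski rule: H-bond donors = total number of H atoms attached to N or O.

Donors: find every N or O and count the H atoms it carries.
  atom 1 (N): bond orders sum to 3 → 0 H
  atom 19 (N): bond orders sum to 1 → 2 H
  atom 20 (O): bond orders sum to 2 → 0 H
Lipinski HBD = 2.

2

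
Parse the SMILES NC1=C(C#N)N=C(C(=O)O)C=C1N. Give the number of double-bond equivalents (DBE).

7

Molecular formula: C7H6N4O2.
DoU = (2C + 2 + N − H − X) / 2, where X is the halogen count and O/S are ignored.
    = (2·7 + 2 + 4 − 6 − 0) / 2 = 14 / 2 = 7.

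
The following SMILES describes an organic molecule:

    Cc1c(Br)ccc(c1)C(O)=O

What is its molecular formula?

C8H7BrO2

Walk through each heavy atom and fill implicit hydrogens from standard valence (C 4, N 3, O 2, S 2, halogen 1); for lowercase aromatic atoms, an aromatic c carries 1 H when it has two neighbours and 0 H with three, and aromatic n carries 0 H:
  atom 1: C, bond orders sum to 1 (valence 4) → 3 H
  atom 2: aromatic c, 3 neighbours → 0 H
  atom 3: aromatic c, 3 neighbours → 0 H
  atom 4: Br (halogen, monovalent) → 0 H
  atom 5: aromatic c, 2 neighbours → 1 H
  atom 6: aromatic c, 2 neighbours → 1 H
  atom 7: aromatic c, 3 neighbours → 0 H
  atom 8: aromatic c, 2 neighbours → 1 H
  atom 9: C, bond orders sum to 4 (valence 4) → 0 H
  atom 10: O, bond orders sum to 1 (valence 2) → 1 H
  atom 11: O, bond orders sum to 2 (valence 2) → 0 H
Totals → C:8, H:7, Br:1, O:2.
In Hill order: C8H7BrO2.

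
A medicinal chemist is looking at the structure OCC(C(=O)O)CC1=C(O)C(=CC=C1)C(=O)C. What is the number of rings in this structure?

1

In SMILES, each pair of matching ring-closure digits denotes one ring-closing bond; the number of such bonds equals the number of independent rings.
Ring-closure bonds here: 1.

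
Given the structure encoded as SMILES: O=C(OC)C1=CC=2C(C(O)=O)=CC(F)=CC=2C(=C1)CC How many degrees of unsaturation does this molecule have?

9

Degree of unsaturation = (number of rings) + (number of π bonds).
Ring closures in the SMILES: 2.
π bonds: 7 double bonds (each 1 DoU) → 7 DoU from unsaturation.
Total DoU = 2 + 7 = 9.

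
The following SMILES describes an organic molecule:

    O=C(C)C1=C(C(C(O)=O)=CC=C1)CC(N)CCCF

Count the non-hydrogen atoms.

Every atom symbol written in the SMILES (organic subset) is one heavy atom; implicit H are not written.
Heavy atoms by element → C:14, F:1, N:1, O:3.
Total: 19.

19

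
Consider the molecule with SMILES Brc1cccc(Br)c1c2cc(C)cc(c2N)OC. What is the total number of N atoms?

1

Scan the SMILES for N atoms (remember two-letter symbols like Cl and Br are single atoms).
Nitrogen count: 1.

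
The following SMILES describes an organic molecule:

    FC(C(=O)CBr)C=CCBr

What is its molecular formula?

C6H7Br2FO

Walk through each heavy atom and fill implicit hydrogens from standard valence (C 4, N 3, O 2, S 2, halogen 1):
  atom 1: F (halogen, monovalent) → 0 H
  atom 2: C, bond orders sum to 3 (valence 4) → 1 H
  atom 3: C, bond orders sum to 4 (valence 4) → 0 H
  atom 4: O, bond orders sum to 2 (valence 2) → 0 H
  atom 5: C, bond orders sum to 2 (valence 4) → 2 H
  atom 6: Br (halogen, monovalent) → 0 H
  atom 7: C, bond orders sum to 3 (valence 4) → 1 H
  atom 8: C, bond orders sum to 3 (valence 4) → 1 H
  atom 9: C, bond orders sum to 2 (valence 4) → 2 H
  atom 10: Br (halogen, monovalent) → 0 H
Totals → C:6, H:7, Br:2, F:1, O:1.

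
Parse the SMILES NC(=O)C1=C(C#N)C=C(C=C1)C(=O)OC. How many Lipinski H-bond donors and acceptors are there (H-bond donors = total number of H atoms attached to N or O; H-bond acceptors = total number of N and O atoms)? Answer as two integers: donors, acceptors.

Donors: find every N or O and count the H atoms it carries.
  atom 1 (N): bond orders sum to 1 → 2 H
  atom 3 (O): bond orders sum to 2 → 0 H
  atom 7 (N): bond orders sum to 3 → 0 H
  atom 13 (O): bond orders sum to 2 → 0 H
  atom 14 (O): bond orders sum to 2 → 0 H
Lipinski HBD = 2.
Acceptors: N atoms = 2, O atoms = 3 → HBA = 5.

2, 5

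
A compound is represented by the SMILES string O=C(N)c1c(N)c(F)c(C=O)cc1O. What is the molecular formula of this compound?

Walk through each heavy atom and fill implicit hydrogens from standard valence (C 4, N 3, O 2, S 2, halogen 1); for lowercase aromatic atoms, an aromatic c carries 1 H when it has two neighbours and 0 H with three, and aromatic n carries 0 H:
  atom 1: O, bond orders sum to 2 (valence 2) → 0 H
  atom 2: C, bond orders sum to 4 (valence 4) → 0 H
  atom 3: N, bond orders sum to 1 (valence 3) → 2 H
  atom 4: aromatic c, 3 neighbours → 0 H
  atom 5: aromatic c, 3 neighbours → 0 H
  atom 6: N, bond orders sum to 1 (valence 3) → 2 H
  atom 7: aromatic c, 3 neighbours → 0 H
  atom 8: F (halogen, monovalent) → 0 H
  atom 9: aromatic c, 3 neighbours → 0 H
  atom 10: C, bond orders sum to 3 (valence 4) → 1 H
  atom 11: O, bond orders sum to 2 (valence 2) → 0 H
  atom 12: aromatic c, 2 neighbours → 1 H
  atom 13: aromatic c, 3 neighbours → 0 H
  atom 14: O, bond orders sum to 1 (valence 2) → 1 H
Totals → C:8, H:7, F:1, N:2, O:3.
In Hill order: C8H7FN2O3.

C8H7FN2O3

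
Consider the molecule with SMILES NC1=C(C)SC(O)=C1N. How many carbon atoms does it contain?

Count every carbon token in the SMILES (each C, including those in ring-closure positions and inside branches).
Carbon count: 5.

5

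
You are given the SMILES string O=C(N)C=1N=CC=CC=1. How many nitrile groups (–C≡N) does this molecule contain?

0

Scan the SMILES for the nitrile motif — none present.
Groups that are present: 1 amide.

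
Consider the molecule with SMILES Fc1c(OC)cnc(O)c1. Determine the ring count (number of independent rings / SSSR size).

1

In SMILES, each pair of matching ring-closure digits denotes one ring-closing bond; the number of such bonds equals the number of independent rings.
Ring-closure bonds here: 1.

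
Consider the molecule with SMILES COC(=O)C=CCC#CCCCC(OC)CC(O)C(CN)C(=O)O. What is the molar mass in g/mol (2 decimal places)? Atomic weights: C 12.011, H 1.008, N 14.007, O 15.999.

341.40 g/mol

First, the molecular formula is C17H27NO6 (counting implicit H from valence).
  C: 17 × 12.011 = 204.187
  H: 27 × 1.008 = 27.216
  N: 1 × 14.007 = 14.007
  O: 6 × 15.999 = 95.994
Sum: 17×12.011 + 27×1.008 + 1×14.007 + 6×15.999 = 341.404 → 341.40 g/mol.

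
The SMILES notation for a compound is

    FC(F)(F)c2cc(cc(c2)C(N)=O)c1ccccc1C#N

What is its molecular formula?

Walk through each heavy atom and fill implicit hydrogens from standard valence (C 4, N 3, O 2, S 2, halogen 1); for lowercase aromatic atoms, an aromatic c carries 1 H when it has two neighbours and 0 H with three, and aromatic n carries 0 H:
  atom 1: F (halogen, monovalent) → 0 H
  atom 2: C, bond orders sum to 4 (valence 4) → 0 H
  atom 3: F (halogen, monovalent) → 0 H
  atom 4: F (halogen, monovalent) → 0 H
  atom 5: aromatic c, 3 neighbours → 0 H
  atom 6: aromatic c, 2 neighbours → 1 H
  atom 7: aromatic c, 3 neighbours → 0 H
  atom 8: aromatic c, 2 neighbours → 1 H
  atom 9: aromatic c, 3 neighbours → 0 H
  atom 10: aromatic c, 2 neighbours → 1 H
  atom 11: C, bond orders sum to 4 (valence 4) → 0 H
  atom 12: N, bond orders sum to 1 (valence 3) → 2 H
  atom 13: O, bond orders sum to 2 (valence 2) → 0 H
  atom 14: aromatic c, 3 neighbours → 0 H
  atom 15: aromatic c, 2 neighbours → 1 H
  atom 16: aromatic c, 2 neighbours → 1 H
  atom 17: aromatic c, 2 neighbours → 1 H
  atom 18: aromatic c, 2 neighbours → 1 H
  atom 19: aromatic c, 3 neighbours → 0 H
  atom 20: C, bond orders sum to 4 (valence 4) → 0 H
  atom 21: N, bond orders sum to 3 (valence 3) → 0 H
Totals → C:15, H:9, F:3, N:2, O:1.

C15H9F3N2O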